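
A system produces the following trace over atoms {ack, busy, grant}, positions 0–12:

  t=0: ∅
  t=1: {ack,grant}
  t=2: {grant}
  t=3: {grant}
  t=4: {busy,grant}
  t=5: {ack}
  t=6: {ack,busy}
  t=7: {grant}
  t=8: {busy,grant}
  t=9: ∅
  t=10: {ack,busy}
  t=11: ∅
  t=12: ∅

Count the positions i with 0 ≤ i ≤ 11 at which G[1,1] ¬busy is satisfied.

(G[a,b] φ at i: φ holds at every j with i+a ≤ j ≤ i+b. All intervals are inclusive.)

8

Evaluate at each i in [0,11]:
  i=0: ✓ (all of [1,1])
  i=1: ✓ (all of [2,2])
  i=2: ✓ (all of [3,3])
  i=3: ✗ (fails at j=4)
  i=4: ✓ (all of [5,5])
  i=5: ✗ (fails at j=6)
  i=6: ✓ (all of [7,7])
  i=7: ✗ (fails at j=8)
  i=8: ✓ (all of [9,9])
  i=9: ✗ (fails at j=10)
  i=10: ✓ (all of [11,11])
  i=11: ✓ (all of [12,12])
Positions where it holds: {0, 1, 2, 4, 6, 8, 10, 11} → 8.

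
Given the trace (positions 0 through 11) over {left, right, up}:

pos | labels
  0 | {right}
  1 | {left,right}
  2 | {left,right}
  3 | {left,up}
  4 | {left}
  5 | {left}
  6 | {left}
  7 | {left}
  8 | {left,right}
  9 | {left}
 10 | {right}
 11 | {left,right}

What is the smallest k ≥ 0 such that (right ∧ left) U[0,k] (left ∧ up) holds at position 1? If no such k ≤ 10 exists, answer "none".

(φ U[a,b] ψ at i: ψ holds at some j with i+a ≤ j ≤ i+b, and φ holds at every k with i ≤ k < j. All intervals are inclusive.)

2

Need earliest j ≥ 1 with (left ∧ up), and (right ∧ left) at every k in [1,j-1].
  j=1: rhs fails.
  j=2: rhs fails.
  j=3: rhs holds; lhs holds on [1,2]. k = 2.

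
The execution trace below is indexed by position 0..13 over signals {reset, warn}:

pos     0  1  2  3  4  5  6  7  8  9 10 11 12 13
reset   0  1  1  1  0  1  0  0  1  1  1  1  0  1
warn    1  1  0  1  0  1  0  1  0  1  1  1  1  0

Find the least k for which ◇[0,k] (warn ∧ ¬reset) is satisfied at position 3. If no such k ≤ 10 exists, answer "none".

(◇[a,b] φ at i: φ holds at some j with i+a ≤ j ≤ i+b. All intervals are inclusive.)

4

Scan j = 3,4,… for (warn ∧ ¬reset):
  j=3: fails
  j=4: fails
  j=5: fails
  j=6: fails
  j=7: holds
First hit at j=7, so smallest k = 7-3 = 4.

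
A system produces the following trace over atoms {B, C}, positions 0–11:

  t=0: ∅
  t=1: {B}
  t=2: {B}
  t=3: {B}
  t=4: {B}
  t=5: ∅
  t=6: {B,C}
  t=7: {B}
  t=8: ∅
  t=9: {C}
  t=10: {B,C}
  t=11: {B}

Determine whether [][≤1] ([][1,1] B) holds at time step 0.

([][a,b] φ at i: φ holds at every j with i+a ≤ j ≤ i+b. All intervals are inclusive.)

True

Check [][1,1] B at every j in [0,1]:
  j=0: holds on [1,1]
  j=1: holds on [2,2]
All positions satisfy it → formula holds.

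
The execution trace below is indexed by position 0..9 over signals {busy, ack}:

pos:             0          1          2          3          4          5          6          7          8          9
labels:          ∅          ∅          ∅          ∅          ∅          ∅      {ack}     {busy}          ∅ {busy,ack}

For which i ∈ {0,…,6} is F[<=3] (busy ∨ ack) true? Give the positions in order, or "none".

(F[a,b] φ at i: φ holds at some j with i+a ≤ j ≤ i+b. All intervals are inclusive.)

Evaluate at each i in [0,6]:
  i=0: ✗ (none in [0,3])
  i=1: ✗ (none in [1,4])
  i=2: ✗ (none in [2,5])
  i=3: ✓ (witness j=6)
  i=4: ✓ (witness j=6)
  i=5: ✓ (witness j=6)
  i=6: ✓ (witness j=6)

3, 4, 5, 6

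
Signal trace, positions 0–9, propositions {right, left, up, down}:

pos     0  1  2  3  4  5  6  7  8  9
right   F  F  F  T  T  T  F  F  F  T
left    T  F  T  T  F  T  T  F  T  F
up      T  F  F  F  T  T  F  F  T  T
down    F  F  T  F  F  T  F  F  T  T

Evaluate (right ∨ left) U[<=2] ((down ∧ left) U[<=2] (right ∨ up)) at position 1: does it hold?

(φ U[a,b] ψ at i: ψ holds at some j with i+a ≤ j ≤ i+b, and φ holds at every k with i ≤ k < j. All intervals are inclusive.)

No

Need some j in [1,3] with ((down ∧ left) U[<=2] (right ∨ up)), and (right ∨ left) at every k in [1,j-1].
  j=1: ((down ∧ left) U[<=2] (right ∨ up)) — fails.
  j=2: ((down ∧ left) U[<=2] (right ∨ up)) holds, but (right ∨ left) fails at k=1 → not this j.
  j=3: ((down ∧ left) U[<=2] (right ∨ up)) holds, but (right ∨ left) fails at k=1 → not this j.
No j in the window works → until fails.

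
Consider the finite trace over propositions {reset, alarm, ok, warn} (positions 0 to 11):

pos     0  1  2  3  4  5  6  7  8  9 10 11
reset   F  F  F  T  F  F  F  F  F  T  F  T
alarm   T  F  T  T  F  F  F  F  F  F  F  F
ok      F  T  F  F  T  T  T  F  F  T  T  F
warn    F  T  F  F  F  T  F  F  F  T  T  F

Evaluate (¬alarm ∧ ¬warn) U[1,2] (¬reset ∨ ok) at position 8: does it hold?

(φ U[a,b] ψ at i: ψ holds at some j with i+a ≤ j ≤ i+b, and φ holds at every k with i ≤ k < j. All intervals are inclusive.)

Holds

Need some j in [9,10] with (¬reset ∨ ok), and (¬alarm ∧ ¬warn) at every k in [8,j-1].
  j=9: (¬reset ∨ ok) holds; (¬alarm ∧ ¬warn) holds at every k in [8,8] → satisfied.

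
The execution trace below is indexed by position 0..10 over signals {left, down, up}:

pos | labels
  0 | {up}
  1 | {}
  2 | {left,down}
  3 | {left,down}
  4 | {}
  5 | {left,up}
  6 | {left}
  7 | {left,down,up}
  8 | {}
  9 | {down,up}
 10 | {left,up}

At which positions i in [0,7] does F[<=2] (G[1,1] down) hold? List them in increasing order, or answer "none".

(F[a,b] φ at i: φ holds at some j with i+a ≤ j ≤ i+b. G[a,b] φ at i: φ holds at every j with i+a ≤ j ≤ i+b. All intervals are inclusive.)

Evaluate at each i in [0,7]:
  i=0: ✓ (witness j=1)
  i=1: ✓ (witness j=1)
  i=2: ✓ (witness j=2)
  i=3: ✗ (none in [3,5])
  i=4: ✓ (witness j=6)
  i=5: ✓ (witness j=6)
  i=6: ✓ (witness j=6)
  i=7: ✓ (witness j=8)

0, 1, 2, 4, 5, 6, 7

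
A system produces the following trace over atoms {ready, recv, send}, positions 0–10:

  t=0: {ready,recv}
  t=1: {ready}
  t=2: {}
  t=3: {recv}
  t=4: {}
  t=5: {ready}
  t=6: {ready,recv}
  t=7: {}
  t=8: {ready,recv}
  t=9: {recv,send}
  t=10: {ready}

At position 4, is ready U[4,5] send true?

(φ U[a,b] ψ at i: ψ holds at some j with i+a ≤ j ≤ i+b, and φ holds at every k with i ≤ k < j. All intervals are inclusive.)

No

Need some j in [8,9] with send, and ready at every k in [4,j-1].
  j=8: send false.
  j=9: send holds, but ready fails at k=4 → not this j.
No j in the window works → until fails.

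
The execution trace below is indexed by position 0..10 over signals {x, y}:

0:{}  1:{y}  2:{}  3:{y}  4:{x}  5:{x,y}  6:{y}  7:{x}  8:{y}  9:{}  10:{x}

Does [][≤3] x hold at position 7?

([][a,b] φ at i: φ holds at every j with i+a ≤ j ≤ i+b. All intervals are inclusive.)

Check x at every j in [7,10]:
  j=7: true
  j=8: false
  j=9: false
  j=10: true
Fails at j=8 → formula fails.

False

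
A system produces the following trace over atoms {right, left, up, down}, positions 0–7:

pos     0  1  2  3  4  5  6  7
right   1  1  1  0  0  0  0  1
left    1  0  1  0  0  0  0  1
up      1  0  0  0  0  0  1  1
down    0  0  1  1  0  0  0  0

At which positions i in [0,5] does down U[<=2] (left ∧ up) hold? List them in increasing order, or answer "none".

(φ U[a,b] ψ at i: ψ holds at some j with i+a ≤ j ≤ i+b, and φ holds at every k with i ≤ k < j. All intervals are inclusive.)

Evaluate at each i in [0,5]:
  i=0: ✓ (rhs at j=0)
  i=1: ✗ (no rhs in [1,3])
  i=2: ✗ (no rhs in [2,4])
  i=3: ✗ (no rhs in [3,5])
  i=4: ✗ (no rhs in [4,6])
  i=5: ✗ (lhs fails at k=5 before rhs at j=7)

0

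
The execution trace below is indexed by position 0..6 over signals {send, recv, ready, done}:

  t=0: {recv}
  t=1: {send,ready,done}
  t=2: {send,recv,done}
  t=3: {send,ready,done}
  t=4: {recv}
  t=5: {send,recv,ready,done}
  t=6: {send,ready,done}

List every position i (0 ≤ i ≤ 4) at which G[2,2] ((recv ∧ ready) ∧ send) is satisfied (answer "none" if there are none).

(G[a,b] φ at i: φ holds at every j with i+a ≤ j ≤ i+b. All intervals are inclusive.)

3

Evaluate at each i in [0,4]:
  i=0: ✗ (fails at j=2)
  i=1: ✗ (fails at j=3)
  i=2: ✗ (fails at j=4)
  i=3: ✓ (all of [5,5])
  i=4: ✗ (fails at j=6)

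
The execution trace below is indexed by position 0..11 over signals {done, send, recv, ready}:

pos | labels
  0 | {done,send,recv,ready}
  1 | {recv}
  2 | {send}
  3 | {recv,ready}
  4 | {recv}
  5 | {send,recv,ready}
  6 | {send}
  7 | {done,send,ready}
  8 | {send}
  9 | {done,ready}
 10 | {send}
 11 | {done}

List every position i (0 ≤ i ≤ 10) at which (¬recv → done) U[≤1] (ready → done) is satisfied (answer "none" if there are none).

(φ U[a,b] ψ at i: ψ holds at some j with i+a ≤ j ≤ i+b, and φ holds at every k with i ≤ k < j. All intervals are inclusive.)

0, 1, 2, 3, 4, 5, 6, 7, 8, 9, 10

Evaluate at each i in [0,10]:
  i=0: ✓ (rhs at j=0)
  i=1: ✓ (rhs at j=1)
  i=2: ✓ (rhs at j=2)
  i=3: ✓ (rhs at j=4; lhs holds on [3,3])
  i=4: ✓ (rhs at j=4)
  i=5: ✓ (rhs at j=6; lhs holds on [5,5])
  i=6: ✓ (rhs at j=6)
  i=7: ✓ (rhs at j=7)
  i=8: ✓ (rhs at j=8)
  i=9: ✓ (rhs at j=9)
  i=10: ✓ (rhs at j=10)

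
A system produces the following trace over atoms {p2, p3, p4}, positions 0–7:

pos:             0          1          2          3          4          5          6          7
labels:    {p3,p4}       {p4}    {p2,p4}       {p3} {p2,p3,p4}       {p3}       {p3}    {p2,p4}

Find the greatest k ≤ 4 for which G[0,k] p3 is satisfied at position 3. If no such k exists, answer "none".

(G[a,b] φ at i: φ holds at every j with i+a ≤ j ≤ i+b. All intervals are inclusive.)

p3 must hold from j=3 onward; find where it first fails.
  j=3: holds
  j=4: holds
  j=5: holds
  j=6: holds
  j=7: fails
Holds on [3,6], so largest k = 3.

3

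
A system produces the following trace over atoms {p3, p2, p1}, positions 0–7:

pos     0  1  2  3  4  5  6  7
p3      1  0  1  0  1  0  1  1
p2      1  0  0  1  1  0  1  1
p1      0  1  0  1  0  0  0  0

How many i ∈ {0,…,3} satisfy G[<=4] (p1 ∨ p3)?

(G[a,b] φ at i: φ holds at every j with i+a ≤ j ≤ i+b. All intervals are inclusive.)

1

Evaluate at each i in [0,3]:
  i=0: ✓ (all of [0,4])
  i=1: ✗ (fails at j=5)
  i=2: ✗ (fails at j=5)
  i=3: ✗ (fails at j=5)
Positions where it holds: {0} → 1.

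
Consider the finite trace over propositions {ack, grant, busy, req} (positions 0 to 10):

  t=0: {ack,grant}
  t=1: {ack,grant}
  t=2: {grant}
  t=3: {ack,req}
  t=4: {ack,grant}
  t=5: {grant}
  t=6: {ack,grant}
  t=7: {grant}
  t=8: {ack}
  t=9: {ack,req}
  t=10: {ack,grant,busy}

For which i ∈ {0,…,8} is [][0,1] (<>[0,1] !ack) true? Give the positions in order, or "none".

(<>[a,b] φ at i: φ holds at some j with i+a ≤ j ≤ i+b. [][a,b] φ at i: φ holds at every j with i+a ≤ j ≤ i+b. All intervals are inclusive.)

1, 4, 5, 6

Evaluate at each i in [0,8]:
  i=0: ✗ (fails at j=0)
  i=1: ✓ (all of [1,2])
  i=2: ✗ (fails at j=3)
  i=3: ✗ (fails at j=3)
  i=4: ✓ (all of [4,5])
  i=5: ✓ (all of [5,6])
  i=6: ✓ (all of [6,7])
  i=7: ✗ (fails at j=8)
  i=8: ✗ (fails at j=8)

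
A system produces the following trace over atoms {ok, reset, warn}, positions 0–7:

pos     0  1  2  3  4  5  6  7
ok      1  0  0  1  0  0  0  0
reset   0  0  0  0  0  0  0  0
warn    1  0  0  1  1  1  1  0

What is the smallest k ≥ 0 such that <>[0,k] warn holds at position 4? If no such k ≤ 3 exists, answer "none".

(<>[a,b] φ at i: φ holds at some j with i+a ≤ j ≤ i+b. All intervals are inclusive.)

0

Scan j = 4,5,… for warn:
  j=4: holds
First hit at j=4, so smallest k = 4-4 = 0.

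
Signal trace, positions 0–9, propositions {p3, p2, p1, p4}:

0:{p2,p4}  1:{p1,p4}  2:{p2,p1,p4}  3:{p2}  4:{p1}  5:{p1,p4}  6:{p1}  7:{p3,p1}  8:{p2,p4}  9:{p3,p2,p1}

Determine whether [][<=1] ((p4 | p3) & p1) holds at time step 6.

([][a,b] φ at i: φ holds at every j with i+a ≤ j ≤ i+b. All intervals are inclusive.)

Check ((p4 | p3) & p1) at every j in [6,7]:
  j=6: false
  j=7: true
Fails at j=6 → formula fails.

Does not hold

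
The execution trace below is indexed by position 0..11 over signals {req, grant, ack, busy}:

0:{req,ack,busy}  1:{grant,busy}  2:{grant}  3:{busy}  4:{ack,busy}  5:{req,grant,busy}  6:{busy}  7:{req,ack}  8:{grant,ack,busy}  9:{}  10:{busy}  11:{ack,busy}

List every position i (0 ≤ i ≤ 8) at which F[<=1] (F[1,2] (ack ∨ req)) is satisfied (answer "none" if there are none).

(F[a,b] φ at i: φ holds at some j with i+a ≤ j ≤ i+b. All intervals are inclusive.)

1, 2, 3, 4, 5, 6, 7, 8

Evaluate at each i in [0,8]:
  i=0: ✗ (none in [0,1])
  i=1: ✓ (witness j=2)
  i=2: ✓ (witness j=2)
  i=3: ✓ (witness j=3)
  i=4: ✓ (witness j=4)
  i=5: ✓ (witness j=5)
  i=6: ✓ (witness j=6)
  i=7: ✓ (witness j=7)
  i=8: ✓ (witness j=9)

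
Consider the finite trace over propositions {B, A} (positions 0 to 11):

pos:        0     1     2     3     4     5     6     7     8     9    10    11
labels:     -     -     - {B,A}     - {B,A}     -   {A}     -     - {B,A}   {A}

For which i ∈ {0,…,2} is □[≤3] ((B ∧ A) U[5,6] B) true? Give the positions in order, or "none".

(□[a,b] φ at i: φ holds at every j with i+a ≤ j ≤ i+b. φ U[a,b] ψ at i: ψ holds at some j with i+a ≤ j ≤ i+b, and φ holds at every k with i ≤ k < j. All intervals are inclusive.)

none

Evaluate at each i in [0,2]:
  i=0: ✗ (fails at j=0)
  i=1: ✗ (fails at j=1)
  i=2: ✗ (fails at j=2)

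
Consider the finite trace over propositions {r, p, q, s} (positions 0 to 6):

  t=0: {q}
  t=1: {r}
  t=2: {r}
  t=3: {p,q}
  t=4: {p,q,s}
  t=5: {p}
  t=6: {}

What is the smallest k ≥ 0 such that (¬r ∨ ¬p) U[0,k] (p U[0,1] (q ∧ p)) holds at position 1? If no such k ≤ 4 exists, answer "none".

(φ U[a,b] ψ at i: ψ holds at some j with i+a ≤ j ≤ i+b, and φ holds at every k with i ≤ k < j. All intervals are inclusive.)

Need earliest j ≥ 1 with (p U[0,1] (q ∧ p)), and (¬r ∨ ¬p) at every k in [1,j-1].
  j=1: rhs fails.
  j=2: rhs fails.
  j=3: rhs holds; lhs holds on [1,2]. k = 2.

2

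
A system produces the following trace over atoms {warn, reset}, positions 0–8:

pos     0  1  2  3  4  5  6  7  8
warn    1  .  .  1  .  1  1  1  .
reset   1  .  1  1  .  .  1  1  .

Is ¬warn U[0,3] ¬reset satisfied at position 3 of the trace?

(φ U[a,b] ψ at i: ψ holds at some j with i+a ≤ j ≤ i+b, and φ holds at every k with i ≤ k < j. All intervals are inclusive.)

False

Need some j in [3,6] with ¬reset, and ¬warn at every k in [3,j-1].
  j=3: ¬reset false.
  j=4: ¬reset holds, but ¬warn fails at k=3 → not this j.
  j=5: ¬reset holds, but ¬warn fails at k=3 → not this j.
  j=6: ¬reset false.
No j in the window works → until fails.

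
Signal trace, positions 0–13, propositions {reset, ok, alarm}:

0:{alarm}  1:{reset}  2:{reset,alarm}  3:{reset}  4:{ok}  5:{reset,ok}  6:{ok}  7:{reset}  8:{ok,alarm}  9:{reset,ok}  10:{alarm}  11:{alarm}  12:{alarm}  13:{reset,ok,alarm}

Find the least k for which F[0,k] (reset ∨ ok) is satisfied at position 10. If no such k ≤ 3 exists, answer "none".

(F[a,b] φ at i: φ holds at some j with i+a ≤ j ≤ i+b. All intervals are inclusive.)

Scan j = 10,11,… for (reset ∨ ok):
  j=10: fails
  j=11: fails
  j=12: fails
  j=13: holds
First hit at j=13, so smallest k = 13-10 = 3.

3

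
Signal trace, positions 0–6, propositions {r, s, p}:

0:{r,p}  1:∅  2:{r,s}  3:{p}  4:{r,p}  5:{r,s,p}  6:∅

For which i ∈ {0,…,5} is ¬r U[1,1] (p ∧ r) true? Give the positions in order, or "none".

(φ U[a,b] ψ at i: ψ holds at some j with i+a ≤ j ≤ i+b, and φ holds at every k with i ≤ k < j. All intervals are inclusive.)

3

Evaluate at each i in [0,5]:
  i=0: ✗ (no rhs in [1,1])
  i=1: ✗ (no rhs in [2,2])
  i=2: ✗ (no rhs in [3,3])
  i=3: ✓ (rhs at j=4; lhs holds on [3,3])
  i=4: ✗ (lhs fails at k=4 before rhs at j=5)
  i=5: ✗ (no rhs in [6,6])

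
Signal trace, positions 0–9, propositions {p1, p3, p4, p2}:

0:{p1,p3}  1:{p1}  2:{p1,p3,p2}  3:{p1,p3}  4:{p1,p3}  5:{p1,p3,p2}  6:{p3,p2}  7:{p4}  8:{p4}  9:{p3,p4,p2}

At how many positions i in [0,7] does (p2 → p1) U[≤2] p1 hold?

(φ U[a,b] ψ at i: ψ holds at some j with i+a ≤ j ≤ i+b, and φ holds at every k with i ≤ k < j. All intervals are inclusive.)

Evaluate at each i in [0,7]:
  i=0: ✓ (rhs at j=0)
  i=1: ✓ (rhs at j=1)
  i=2: ✓ (rhs at j=2)
  i=3: ✓ (rhs at j=3)
  i=4: ✓ (rhs at j=4)
  i=5: ✓ (rhs at j=5)
  i=6: ✗ (no rhs in [6,8])
  i=7: ✗ (no rhs in [7,9])
Positions where it holds: {0, 1, 2, 3, 4, 5} → 6.

6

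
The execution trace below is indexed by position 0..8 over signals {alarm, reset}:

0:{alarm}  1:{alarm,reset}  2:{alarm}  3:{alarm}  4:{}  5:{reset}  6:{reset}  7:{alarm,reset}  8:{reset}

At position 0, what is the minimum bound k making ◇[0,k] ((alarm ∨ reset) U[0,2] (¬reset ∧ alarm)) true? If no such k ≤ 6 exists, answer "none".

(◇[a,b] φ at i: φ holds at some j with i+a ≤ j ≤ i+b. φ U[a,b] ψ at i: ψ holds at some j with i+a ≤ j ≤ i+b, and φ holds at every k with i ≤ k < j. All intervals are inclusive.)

0

Scan j = 0,1,… for ((alarm ∨ reset) U[0,2] (¬reset ∧ alarm)):
  j=0: holds
First hit at j=0, so smallest k = 0-0 = 0.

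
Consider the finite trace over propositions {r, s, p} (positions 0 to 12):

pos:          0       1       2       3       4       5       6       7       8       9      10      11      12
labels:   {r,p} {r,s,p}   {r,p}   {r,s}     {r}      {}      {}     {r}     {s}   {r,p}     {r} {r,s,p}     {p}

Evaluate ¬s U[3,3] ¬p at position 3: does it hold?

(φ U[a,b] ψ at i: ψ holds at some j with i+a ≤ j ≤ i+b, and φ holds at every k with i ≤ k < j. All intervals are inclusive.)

False

Need some j in [6,6] with ¬p, and ¬s at every k in [3,j-1].
  j=6: ¬p holds, but ¬s fails at k=3 → not this j.
No j in the window works → until fails.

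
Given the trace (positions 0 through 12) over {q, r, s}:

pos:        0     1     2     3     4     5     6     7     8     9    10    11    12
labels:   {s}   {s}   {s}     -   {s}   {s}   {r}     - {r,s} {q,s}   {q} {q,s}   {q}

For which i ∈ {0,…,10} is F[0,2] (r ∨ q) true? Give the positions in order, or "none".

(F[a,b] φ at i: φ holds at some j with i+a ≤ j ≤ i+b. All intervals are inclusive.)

4, 5, 6, 7, 8, 9, 10

Evaluate at each i in [0,10]:
  i=0: ✗ (none in [0,2])
  i=1: ✗ (none in [1,3])
  i=2: ✗ (none in [2,4])
  i=3: ✗ (none in [3,5])
  i=4: ✓ (witness j=6)
  i=5: ✓ (witness j=6)
  i=6: ✓ (witness j=6)
  i=7: ✓ (witness j=8)
  i=8: ✓ (witness j=8)
  i=9: ✓ (witness j=9)
  i=10: ✓ (witness j=10)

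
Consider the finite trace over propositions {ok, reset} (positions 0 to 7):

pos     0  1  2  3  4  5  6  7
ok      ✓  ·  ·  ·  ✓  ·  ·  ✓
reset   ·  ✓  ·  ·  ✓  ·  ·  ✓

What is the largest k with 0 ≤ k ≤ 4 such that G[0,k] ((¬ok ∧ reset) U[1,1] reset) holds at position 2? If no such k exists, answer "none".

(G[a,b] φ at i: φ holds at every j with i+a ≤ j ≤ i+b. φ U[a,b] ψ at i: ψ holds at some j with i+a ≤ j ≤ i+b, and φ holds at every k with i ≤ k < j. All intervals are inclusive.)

((¬ok ∧ reset) U[1,1] reset) must hold from j=2 onward; find where it first fails.
  j=2: fails → no k works.

none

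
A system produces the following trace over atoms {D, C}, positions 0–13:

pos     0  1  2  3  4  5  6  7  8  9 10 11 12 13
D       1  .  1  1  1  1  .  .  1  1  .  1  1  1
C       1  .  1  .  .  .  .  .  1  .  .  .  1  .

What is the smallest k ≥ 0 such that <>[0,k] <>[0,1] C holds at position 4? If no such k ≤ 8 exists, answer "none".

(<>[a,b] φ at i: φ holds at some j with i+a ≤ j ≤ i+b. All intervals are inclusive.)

Scan j = 4,5,… for <>[0,1] C:
  j=4: fails
  j=5: fails
  j=6: fails
  j=7: holds
First hit at j=7, so smallest k = 7-4 = 3.

3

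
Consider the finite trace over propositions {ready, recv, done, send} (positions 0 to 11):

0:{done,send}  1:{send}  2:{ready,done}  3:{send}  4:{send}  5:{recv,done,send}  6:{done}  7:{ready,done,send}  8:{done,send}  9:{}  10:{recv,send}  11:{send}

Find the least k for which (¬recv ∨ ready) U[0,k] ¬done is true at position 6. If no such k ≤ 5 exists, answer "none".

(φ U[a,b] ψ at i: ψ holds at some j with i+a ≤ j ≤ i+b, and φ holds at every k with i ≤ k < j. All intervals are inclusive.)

3

Need earliest j ≥ 6 with ¬done, and (¬recv ∨ ready) at every k in [6,j-1].
  j=6: rhs fails.
  j=7: rhs fails.
  j=8: rhs fails.
  j=9: rhs holds; lhs holds on [6,8]. k = 3.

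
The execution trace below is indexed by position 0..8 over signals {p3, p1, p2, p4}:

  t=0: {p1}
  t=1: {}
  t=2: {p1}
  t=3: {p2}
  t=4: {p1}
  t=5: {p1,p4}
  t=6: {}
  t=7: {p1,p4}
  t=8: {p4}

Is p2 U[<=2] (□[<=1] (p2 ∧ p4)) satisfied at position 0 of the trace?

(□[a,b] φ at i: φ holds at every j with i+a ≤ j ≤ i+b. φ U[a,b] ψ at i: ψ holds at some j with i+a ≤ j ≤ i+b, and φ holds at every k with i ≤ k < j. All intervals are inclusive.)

Does not hold

Need some j in [0,2] with □[<=1] (p2 ∧ p4), and p2 at every k in [0,j-1].
  j=0: □[<=1] (p2 ∧ p4) — fails at 0.
  j=1: □[<=1] (p2 ∧ p4) — fails at 1.
  j=2: □[<=1] (p2 ∧ p4) — fails at 2.
No j in the window works → until fails.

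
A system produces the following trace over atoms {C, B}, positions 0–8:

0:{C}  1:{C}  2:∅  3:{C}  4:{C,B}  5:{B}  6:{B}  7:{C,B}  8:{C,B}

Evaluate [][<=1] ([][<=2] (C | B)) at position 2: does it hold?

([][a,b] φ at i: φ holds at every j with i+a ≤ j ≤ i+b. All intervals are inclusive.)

Does not hold

Check [][<=2] (C | B) at every j in [2,3]:
  j=2: fails at 2
  j=3: holds on [3,5]
Fails at j=2 → formula fails.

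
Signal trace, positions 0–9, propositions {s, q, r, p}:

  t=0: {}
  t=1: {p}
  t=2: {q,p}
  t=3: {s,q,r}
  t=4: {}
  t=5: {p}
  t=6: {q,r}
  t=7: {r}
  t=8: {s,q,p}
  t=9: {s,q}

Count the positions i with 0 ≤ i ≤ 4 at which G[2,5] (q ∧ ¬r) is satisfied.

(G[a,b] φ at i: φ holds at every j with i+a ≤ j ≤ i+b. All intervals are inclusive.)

0

Evaluate at each i in [0,4]:
  i=0: ✗ (fails at j=3)
  i=1: ✗ (fails at j=3)
  i=2: ✗ (fails at j=4)
  i=3: ✗ (fails at j=5)
  i=4: ✗ (fails at j=6)
Positions where it holds: {} → 0.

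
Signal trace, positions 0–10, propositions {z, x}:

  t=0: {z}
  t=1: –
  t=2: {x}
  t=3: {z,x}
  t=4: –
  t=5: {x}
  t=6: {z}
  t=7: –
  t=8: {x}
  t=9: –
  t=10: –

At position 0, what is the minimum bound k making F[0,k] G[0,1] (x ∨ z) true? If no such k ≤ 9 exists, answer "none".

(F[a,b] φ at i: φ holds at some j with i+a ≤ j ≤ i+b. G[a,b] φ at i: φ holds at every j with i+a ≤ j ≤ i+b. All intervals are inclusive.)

2

Scan j = 0,1,… for G[0,1] (x ∨ z):
  j=0: fails
  j=1: fails
  j=2: holds
First hit at j=2, so smallest k = 2-0 = 2.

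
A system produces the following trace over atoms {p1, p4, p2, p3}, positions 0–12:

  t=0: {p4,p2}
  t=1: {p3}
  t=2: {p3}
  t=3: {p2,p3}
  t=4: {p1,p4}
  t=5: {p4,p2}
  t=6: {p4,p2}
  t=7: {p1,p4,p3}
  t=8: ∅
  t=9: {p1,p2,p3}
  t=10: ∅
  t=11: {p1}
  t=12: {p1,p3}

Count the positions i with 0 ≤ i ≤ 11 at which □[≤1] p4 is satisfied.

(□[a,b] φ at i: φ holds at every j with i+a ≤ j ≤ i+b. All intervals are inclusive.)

Evaluate at each i in [0,11]:
  i=0: ✗ (fails at j=1)
  i=1: ✗ (fails at j=1)
  i=2: ✗ (fails at j=2)
  i=3: ✗ (fails at j=3)
  i=4: ✓ (all of [4,5])
  i=5: ✓ (all of [5,6])
  i=6: ✓ (all of [6,7])
  i=7: ✗ (fails at j=8)
  i=8: ✗ (fails at j=8)
  i=9: ✗ (fails at j=9)
  i=10: ✗ (fails at j=10)
  i=11: ✗ (fails at j=11)
Positions where it holds: {4, 5, 6} → 3.

3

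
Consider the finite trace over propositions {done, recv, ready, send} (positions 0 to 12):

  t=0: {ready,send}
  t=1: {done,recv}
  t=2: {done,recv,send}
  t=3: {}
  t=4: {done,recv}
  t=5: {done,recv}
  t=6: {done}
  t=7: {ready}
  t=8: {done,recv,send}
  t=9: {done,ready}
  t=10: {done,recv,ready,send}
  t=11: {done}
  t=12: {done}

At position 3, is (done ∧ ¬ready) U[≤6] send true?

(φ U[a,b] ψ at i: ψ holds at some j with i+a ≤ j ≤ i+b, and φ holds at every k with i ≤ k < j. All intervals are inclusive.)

Need some j in [3,9] with send, and (done ∧ ¬ready) at every k in [3,j-1].
  j=3: send false.
  j=4: send false.
  j=5: send false.
  j=6: send false.
  j=7: send false.
  j=8: send holds, but (done ∧ ¬ready) fails at k=3 → not this j.
  j=9: send false.
No j in the window works → until fails.

False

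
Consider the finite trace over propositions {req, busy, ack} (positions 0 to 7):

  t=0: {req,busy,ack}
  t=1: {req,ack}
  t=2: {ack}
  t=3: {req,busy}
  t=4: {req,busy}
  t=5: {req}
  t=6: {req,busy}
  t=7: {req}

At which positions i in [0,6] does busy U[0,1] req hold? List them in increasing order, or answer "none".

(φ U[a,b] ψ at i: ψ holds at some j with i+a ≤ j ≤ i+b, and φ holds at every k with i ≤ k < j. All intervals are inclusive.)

0, 1, 3, 4, 5, 6

Evaluate at each i in [0,6]:
  i=0: ✓ (rhs at j=0)
  i=1: ✓ (rhs at j=1)
  i=2: ✗ (lhs fails at k=2 before rhs at j=3)
  i=3: ✓ (rhs at j=3)
  i=4: ✓ (rhs at j=4)
  i=5: ✓ (rhs at j=5)
  i=6: ✓ (rhs at j=6)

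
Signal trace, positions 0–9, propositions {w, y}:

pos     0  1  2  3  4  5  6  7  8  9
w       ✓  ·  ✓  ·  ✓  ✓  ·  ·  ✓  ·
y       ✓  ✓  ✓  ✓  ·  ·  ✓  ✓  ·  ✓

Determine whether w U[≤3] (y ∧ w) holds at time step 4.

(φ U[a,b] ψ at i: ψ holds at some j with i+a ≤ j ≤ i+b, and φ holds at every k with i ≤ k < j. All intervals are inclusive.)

Does not hold

Need some j in [4,7] with (y ∧ w), and w at every k in [4,j-1].
  j=4: (y ∧ w) false.
  j=5: (y ∧ w) false.
  j=6: (y ∧ w) false.
  j=7: (y ∧ w) false.
No j in the window works → until fails.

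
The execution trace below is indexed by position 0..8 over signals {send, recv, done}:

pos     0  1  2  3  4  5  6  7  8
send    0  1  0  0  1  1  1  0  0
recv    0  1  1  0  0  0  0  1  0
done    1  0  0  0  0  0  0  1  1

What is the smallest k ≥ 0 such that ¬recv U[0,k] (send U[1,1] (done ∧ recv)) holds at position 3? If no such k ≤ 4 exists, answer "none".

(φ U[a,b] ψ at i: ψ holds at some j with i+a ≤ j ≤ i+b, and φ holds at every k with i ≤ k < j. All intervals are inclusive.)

3

Need earliest j ≥ 3 with (send U[1,1] (done ∧ recv)), and ¬recv at every k in [3,j-1].
  j=3: rhs fails.
  j=4: rhs fails.
  j=5: rhs fails.
  j=6: rhs holds; lhs holds on [3,5]. k = 3.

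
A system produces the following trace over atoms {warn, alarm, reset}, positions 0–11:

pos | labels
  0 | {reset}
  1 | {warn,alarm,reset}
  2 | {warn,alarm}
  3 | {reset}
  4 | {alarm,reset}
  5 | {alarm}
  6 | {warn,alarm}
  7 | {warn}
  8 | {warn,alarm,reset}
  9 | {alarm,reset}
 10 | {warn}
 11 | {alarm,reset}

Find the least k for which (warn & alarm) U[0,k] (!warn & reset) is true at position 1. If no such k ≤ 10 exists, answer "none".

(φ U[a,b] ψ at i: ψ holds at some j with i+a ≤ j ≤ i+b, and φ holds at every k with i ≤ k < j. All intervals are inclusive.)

Need earliest j ≥ 1 with (!warn & reset), and (warn & alarm) at every k in [1,j-1].
  j=1: rhs fails.
  j=2: rhs fails.
  j=3: rhs holds; lhs holds on [1,2]. k = 2.

2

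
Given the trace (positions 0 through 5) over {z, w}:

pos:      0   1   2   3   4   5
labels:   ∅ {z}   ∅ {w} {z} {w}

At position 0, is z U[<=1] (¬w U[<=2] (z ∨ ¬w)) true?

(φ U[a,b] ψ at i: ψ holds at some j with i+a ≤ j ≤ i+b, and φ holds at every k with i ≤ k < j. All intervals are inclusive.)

Need some j in [0,1] with (¬w U[<=2] (z ∨ ¬w)), and z at every k in [0,j-1].
  j=0: (¬w U[<=2] (z ∨ ¬w)) holds; no prefix to check → satisfied.

True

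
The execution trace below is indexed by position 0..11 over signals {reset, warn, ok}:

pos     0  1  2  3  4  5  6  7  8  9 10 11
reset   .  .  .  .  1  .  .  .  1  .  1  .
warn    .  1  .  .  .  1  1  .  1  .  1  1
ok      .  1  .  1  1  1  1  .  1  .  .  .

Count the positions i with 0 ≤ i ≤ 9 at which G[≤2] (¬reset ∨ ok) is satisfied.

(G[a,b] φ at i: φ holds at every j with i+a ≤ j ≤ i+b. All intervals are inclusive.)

8

Evaluate at each i in [0,9]:
  i=0: ✓ (all of [0,2])
  i=1: ✓ (all of [1,3])
  i=2: ✓ (all of [2,4])
  i=3: ✓ (all of [3,5])
  i=4: ✓ (all of [4,6])
  i=5: ✓ (all of [5,7])
  i=6: ✓ (all of [6,8])
  i=7: ✓ (all of [7,9])
  i=8: ✗ (fails at j=10)
  i=9: ✗ (fails at j=10)
Positions where it holds: {0, 1, 2, 3, 4, 5, 6, 7} → 8.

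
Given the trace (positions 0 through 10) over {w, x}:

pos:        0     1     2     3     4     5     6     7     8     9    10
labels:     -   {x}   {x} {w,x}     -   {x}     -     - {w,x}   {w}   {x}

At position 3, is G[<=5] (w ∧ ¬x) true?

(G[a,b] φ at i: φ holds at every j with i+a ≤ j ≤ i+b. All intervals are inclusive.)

Does not hold

Check (w ∧ ¬x) at every j in [3,8]:
  j=3: false
  j=4: false
  j=5: false
  j=6: false
  j=7: false
  j=8: false
Fails at j=3 → formula fails.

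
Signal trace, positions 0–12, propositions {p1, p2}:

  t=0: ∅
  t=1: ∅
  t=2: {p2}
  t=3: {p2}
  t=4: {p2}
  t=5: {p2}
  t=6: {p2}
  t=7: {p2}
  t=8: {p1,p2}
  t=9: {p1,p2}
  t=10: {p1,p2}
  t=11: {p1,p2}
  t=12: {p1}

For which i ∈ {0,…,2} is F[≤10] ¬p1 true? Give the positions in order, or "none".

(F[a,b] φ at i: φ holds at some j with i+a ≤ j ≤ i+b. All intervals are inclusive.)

Evaluate at each i in [0,2]:
  i=0: ✓ (witness j=0)
  i=1: ✓ (witness j=1)
  i=2: ✓ (witness j=2)

0, 1, 2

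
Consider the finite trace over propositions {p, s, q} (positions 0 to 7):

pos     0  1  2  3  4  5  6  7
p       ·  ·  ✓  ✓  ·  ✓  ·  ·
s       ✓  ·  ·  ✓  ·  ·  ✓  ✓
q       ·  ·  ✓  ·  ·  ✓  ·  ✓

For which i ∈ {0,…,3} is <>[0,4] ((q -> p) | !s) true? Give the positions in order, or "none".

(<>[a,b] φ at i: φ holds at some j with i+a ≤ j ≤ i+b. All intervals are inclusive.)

0, 1, 2, 3

Evaluate at each i in [0,3]:
  i=0: ✓ (witness j=0)
  i=1: ✓ (witness j=1)
  i=2: ✓ (witness j=2)
  i=3: ✓ (witness j=3)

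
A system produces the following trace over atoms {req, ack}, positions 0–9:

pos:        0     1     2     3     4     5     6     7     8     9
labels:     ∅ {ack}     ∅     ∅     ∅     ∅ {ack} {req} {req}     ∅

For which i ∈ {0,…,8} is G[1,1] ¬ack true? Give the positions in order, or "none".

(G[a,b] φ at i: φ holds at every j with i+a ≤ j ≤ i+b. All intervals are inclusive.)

1, 2, 3, 4, 6, 7, 8

Evaluate at each i in [0,8]:
  i=0: ✗ (fails at j=1)
  i=1: ✓ (all of [2,2])
  i=2: ✓ (all of [3,3])
  i=3: ✓ (all of [4,4])
  i=4: ✓ (all of [5,5])
  i=5: ✗ (fails at j=6)
  i=6: ✓ (all of [7,7])
  i=7: ✓ (all of [8,8])
  i=8: ✓ (all of [9,9])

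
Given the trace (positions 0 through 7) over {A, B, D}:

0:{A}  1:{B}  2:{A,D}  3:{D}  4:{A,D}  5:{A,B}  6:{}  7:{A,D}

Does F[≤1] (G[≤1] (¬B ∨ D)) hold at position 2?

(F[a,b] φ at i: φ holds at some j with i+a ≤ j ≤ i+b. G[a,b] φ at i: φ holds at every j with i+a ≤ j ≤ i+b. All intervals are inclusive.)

Holds

Check G[≤1] (¬B ∨ D) at each j in [2,3]:
  j=2: holds on [2,3]
  j=3: holds on [3,4]
Found at j=2 → formula holds.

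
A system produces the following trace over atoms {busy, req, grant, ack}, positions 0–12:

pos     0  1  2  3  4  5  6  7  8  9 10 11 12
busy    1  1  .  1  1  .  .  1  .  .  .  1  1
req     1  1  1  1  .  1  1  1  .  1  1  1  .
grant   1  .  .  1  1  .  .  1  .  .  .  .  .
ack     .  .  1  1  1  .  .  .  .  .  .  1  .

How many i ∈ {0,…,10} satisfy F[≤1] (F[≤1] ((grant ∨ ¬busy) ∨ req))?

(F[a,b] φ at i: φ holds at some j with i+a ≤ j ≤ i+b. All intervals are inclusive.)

Evaluate at each i in [0,10]:
  i=0: ✓ (witness j=0)
  i=1: ✓ (witness j=1)
  i=2: ✓ (witness j=2)
  i=3: ✓ (witness j=3)
  i=4: ✓ (witness j=4)
  i=5: ✓ (witness j=5)
  i=6: ✓ (witness j=6)
  i=7: ✓ (witness j=7)
  i=8: ✓ (witness j=8)
  i=9: ✓ (witness j=9)
  i=10: ✓ (witness j=10)
Positions where it holds: {0, 1, 2, 3, 4, 5, 6, 7, 8, 9, 10} → 11.

11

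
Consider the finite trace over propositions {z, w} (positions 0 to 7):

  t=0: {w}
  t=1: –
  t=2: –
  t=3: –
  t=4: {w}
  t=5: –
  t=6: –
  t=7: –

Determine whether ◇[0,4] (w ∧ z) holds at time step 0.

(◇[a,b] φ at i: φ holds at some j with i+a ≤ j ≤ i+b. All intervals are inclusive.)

False

Check (w ∧ z) at each j in [0,4]:
  j=0: false
  j=1: false
  j=2: false
  j=3: false
  j=4: false
No position in the window satisfies it → formula fails.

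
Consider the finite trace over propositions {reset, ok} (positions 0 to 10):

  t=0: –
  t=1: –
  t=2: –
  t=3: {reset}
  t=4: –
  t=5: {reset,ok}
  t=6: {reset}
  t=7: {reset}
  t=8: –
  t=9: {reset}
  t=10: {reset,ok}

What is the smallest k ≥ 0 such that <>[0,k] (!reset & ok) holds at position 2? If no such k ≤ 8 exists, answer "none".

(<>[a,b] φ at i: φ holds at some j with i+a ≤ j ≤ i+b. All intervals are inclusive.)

Scan j = 2,3,… for (!reset & ok):
  j=2: fails
  j=3: fails
  j=4: fails
  j=5: fails
  j=6: fails
  j=7: fails
  j=8: fails
  j=9: fails
  j=10: fails
No j in [2,10] satisfies it → none.

none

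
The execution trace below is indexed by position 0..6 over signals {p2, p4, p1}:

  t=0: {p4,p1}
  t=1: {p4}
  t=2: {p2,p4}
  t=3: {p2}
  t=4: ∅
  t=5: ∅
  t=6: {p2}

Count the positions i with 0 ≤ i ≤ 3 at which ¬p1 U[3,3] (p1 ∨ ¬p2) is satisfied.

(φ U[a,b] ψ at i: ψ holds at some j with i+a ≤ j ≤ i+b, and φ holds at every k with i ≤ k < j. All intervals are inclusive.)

Evaluate at each i in [0,3]:
  i=0: ✗ (no rhs in [3,3])
  i=1: ✓ (rhs at j=4; lhs holds on [1,3])
  i=2: ✓ (rhs at j=5; lhs holds on [2,4])
  i=3: ✗ (no rhs in [6,6])
Positions where it holds: {1, 2} → 2.

2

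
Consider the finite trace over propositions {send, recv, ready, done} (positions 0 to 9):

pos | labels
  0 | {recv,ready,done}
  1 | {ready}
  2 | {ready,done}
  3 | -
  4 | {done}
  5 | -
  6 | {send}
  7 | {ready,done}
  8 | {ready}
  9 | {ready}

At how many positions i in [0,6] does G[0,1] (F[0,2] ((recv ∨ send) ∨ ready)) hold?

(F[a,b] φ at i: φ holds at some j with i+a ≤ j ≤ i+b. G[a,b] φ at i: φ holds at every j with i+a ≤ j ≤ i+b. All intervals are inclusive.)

Evaluate at each i in [0,6]:
  i=0: ✓ (all of [0,1])
  i=1: ✓ (all of [1,2])
  i=2: ✗ (fails at j=3)
  i=3: ✗ (fails at j=3)
  i=4: ✓ (all of [4,5])
  i=5: ✓ (all of [5,6])
  i=6: ✓ (all of [6,7])
Positions where it holds: {0, 1, 4, 5, 6} → 5.

5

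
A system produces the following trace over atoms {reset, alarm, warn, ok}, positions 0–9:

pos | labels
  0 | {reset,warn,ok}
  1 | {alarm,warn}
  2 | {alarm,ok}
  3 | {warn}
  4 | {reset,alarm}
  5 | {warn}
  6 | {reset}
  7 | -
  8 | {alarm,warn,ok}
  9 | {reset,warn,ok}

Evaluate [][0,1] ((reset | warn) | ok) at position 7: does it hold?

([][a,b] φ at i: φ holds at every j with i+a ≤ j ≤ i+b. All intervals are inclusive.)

Does not hold

Check ((reset | warn) | ok) at every j in [7,8]:
  j=7: false
  j=8: true
Fails at j=7 → formula fails.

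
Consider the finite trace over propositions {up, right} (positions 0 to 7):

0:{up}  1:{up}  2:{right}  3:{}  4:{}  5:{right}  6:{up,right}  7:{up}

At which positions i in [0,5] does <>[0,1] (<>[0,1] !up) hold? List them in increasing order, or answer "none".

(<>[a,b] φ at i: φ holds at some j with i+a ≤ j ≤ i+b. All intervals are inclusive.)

Evaluate at each i in [0,5]:
  i=0: ✓ (witness j=1)
  i=1: ✓ (witness j=1)
  i=2: ✓ (witness j=2)
  i=3: ✓ (witness j=3)
  i=4: ✓ (witness j=4)
  i=5: ✓ (witness j=5)

0, 1, 2, 3, 4, 5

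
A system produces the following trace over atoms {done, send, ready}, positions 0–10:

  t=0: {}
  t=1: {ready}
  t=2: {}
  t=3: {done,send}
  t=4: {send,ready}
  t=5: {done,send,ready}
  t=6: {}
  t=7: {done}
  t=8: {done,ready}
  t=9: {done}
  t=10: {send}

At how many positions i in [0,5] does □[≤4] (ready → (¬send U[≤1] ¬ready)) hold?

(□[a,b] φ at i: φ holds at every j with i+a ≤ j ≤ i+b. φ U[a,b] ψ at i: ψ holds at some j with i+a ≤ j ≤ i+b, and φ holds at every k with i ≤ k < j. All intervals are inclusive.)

Evaluate at each i in [0,5]:
  i=0: ✗ (fails at j=4)
  i=1: ✗ (fails at j=4)
  i=2: ✗ (fails at j=4)
  i=3: ✗ (fails at j=4)
  i=4: ✗ (fails at j=4)
  i=5: ✗ (fails at j=5)
Positions where it holds: {} → 0.

0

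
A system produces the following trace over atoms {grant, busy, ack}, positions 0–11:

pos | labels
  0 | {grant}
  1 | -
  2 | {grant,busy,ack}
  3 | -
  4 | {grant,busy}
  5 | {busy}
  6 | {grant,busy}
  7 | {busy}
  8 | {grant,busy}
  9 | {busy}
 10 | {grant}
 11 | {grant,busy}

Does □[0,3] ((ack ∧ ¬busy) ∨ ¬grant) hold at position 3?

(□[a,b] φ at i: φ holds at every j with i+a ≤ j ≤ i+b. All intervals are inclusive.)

Does not hold

Check ((ack ∧ ¬busy) ∨ ¬grant) at every j in [3,6]:
  j=3: true
  j=4: false
  j=5: true
  j=6: false
Fails at j=4 → formula fails.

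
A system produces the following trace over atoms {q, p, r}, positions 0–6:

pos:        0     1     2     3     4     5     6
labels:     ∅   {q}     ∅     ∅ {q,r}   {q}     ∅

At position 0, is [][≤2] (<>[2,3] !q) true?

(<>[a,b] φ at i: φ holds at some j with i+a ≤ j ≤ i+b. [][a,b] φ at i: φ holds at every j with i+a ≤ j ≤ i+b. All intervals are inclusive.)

Does not hold

Check <>[2,3] !q at every j in [0,2]:
  j=0: holds (witness at 2)
  j=1: holds (witness at 3)
  j=2: fails (none in [4,5])
Fails at j=2 → formula fails.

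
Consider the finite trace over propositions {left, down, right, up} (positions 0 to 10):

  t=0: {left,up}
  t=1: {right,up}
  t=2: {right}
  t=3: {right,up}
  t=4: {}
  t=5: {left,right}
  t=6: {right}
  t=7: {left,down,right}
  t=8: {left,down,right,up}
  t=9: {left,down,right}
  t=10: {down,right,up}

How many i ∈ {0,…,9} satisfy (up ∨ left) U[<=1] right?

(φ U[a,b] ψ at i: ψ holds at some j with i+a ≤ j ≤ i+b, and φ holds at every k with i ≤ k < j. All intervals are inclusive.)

9

Evaluate at each i in [0,9]:
  i=0: ✓ (rhs at j=1; lhs holds on [0,0])
  i=1: ✓ (rhs at j=1)
  i=2: ✓ (rhs at j=2)
  i=3: ✓ (rhs at j=3)
  i=4: ✗ (lhs fails at k=4 before rhs at j=5)
  i=5: ✓ (rhs at j=5)
  i=6: ✓ (rhs at j=6)
  i=7: ✓ (rhs at j=7)
  i=8: ✓ (rhs at j=8)
  i=9: ✓ (rhs at j=9)
Positions where it holds: {0, 1, 2, 3, 5, 6, 7, 8, 9} → 9.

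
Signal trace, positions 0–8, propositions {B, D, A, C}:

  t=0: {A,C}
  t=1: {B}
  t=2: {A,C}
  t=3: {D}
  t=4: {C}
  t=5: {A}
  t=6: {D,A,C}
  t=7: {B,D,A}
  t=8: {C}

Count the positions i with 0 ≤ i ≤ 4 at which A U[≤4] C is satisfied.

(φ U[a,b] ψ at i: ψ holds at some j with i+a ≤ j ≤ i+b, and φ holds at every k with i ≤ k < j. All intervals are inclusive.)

Evaluate at each i in [0,4]:
  i=0: ✓ (rhs at j=0)
  i=1: ✗ (lhs fails at k=1 before rhs at j=2)
  i=2: ✓ (rhs at j=2)
  i=3: ✗ (lhs fails at k=3 before rhs at j=4)
  i=4: ✓ (rhs at j=4)
Positions where it holds: {0, 2, 4} → 3.

3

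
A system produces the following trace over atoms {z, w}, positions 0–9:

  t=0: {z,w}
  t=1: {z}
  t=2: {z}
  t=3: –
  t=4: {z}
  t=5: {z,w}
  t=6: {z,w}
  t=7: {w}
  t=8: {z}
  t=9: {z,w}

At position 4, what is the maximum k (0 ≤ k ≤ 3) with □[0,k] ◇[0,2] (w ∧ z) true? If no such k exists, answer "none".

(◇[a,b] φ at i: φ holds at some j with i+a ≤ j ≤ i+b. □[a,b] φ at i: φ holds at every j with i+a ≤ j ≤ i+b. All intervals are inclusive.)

◇[0,2] (w ∧ z) must hold from j=4 onward; find where it first fails.
  j=4: holds
  j=5: holds
  j=6: holds
  j=7: holds
Holds through j=7; largest k = 3.

3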